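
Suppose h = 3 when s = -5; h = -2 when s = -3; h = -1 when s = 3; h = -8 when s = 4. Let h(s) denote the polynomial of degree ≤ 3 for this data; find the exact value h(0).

Evaluate each Lagrange basis at s = 0:
L_0(0) = (3)·(-3)·(-4)/[(-2)·(-8)·(-9)] = -1/4
L_1(0) = (5)·(-3)·(-4)/[(2)·(-6)·(-7)] = 5/7
L_2(0) = (5)·(3)·(-4)/[(8)·(6)·(-1)] = 5/4
L_3(0) = (5)·(3)·(-3)/[(9)·(7)·(1)] = -5/7
Sum: 3·(-1/4) + (-2)·(5/7) + (-1)·(5/4) + (-8)·(-5/7) = 16/7

16/7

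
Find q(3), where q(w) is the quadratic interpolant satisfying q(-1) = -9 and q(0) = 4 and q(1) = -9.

Using Newton's divided-difference form:
q[-1,0] = (4 - (-9)) / (0 - (-1)) = 13
q[0,1] = (-9 - 4) / (1 - 0) = -13
q[-1,0,1] = (-13 - 13) / (1 - (-1)) = -13
q(3) = -9 + 13·(4) + (-13)·(4)·(3) = -113

-113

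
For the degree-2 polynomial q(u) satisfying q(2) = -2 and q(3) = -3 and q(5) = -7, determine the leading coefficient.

The leading coefficient equals the top divided difference q[2,3,5].
q[2,3] = (-3 - (-2)) / (3 - 2) = -1
q[3,5] = (-7 - (-3)) / (5 - 3) = -2
q[2,3,5] = (-2 - (-1)) / (5 - 2) = -1/3

-1/3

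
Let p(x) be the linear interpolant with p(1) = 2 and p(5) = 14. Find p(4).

11

L_0(4) = (-1)/[(-4)] = 1/4
L_1(4) = (3)/[(4)] = 3/4
Sum: 2·(1/4) + 14·(3/4) = 11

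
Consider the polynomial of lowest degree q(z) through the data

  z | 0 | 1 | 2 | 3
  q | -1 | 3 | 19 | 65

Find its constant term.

Build the Lagrange basis polynomials:
L_0(z) = (z - 1)(z - 2)(z - 3) / [-6] = -(1/6)z^3 + z^2 - (11/6)z + 1
L_1(z) = z(z - 2)(z - 3) / [2] = (1/2)z^3 - (5/2)z^2 + 3z
L_2(z) = z(z - 1)(z - 3) / [-2] = -(1/2)z^3 + 2z^2 - (3/2)z
L_3(z) = z(z - 1)(z - 2) / [6] = (1/6)z^3 - (1/2)z^2 + (1/3)z
q(z) = (-1)·L_0 + 3·L_1 + 19·L_2 + 65·L_3
Only the constant term is needed; take it from each L_i and combine:
(-1)·(1) + 3·(0) + 19·(0) + 65·(0) = -1

-1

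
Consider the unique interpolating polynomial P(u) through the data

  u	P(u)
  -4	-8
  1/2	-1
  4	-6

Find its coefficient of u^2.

The leading coefficient equals the top divided difference P[-4,1/2,4].
P[-4,1/2] = (-1 - (-8)) / (1/2 - (-4)) = 14/9
P[1/2,4] = (-6 - (-1)) / (4 - 1/2) = -10/7
P[-4,1/2,4] = (-10/7 - 14/9) / (4 - (-4)) = -47/126

-47/126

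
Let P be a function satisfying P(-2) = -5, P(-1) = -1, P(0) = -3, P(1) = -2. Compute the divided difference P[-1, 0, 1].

3/2

P[-1,0] = (-3 - (-1)) / (0 - (-1)) = -2
P[0,1] = (-2 - (-3)) / (1 - 0) = 1
P[-1,0,1] = (1 - (-2)) / (1 - (-1)) = 3/2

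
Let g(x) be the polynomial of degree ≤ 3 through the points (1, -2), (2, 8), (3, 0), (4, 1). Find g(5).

L_0(5) = (3)·(2)·(1)/[(-1)·(-2)·(-3)] = -1
L_1(5) = (4)·(2)·(1)/[(1)·(-1)·(-2)] = 4
L_2(5) = (4)·(3)·(1)/[(2)·(1)·(-1)] = -6
L_3(5) = (4)·(3)·(2)/[(3)·(2)·(1)] = 4
Sum: (-2)·(-1) + 8·(4) + 0 + 1·(4) = 38

38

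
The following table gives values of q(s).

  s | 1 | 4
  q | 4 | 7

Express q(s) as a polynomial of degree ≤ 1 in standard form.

L_0(s) = (s - 4) / [-3] = -(1/3)s + 4/3
L_1(s) = (s - 1) / [3] = (1/3)s - 1/3
q(s) = 4·L_0 + 7·L_1
  4·L_0(s) = -(4/3)s + 16/3
  7·L_1(s) = (7/3)s - 7/3
Adding term by term: s + 3

q(s) = s + 3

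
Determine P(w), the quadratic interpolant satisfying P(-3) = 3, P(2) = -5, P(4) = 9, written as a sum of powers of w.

Build the Lagrange basis polynomials:
L_0(w) = (w - 2)(w - 4) / [35] = (1/35)w^2 - (6/35)w + 8/35
L_1(w) = (w + 3)(w - 4) / [-10] = -(1/10)w^2 + (1/10)w + 6/5
L_2(w) = (w + 3)(w - 2) / [14] = (1/14)w^2 + (1/14)w - 3/7
P(w) = 3·L_0 + (-5)·L_1 + 9·L_2
  3·L_0(w) = (3/35)w^2 - (18/35)w + 24/35
  (-5)·L_1(w) = (1/2)w^2 - (1/2)w - 6
  9·L_2(w) = (9/14)w^2 + (9/14)w - 27/7
Adding term by term: (43/35)w^2 - (13/35)w - 321/35

P(w) = (43/35)w^2 - (13/35)w - 321/35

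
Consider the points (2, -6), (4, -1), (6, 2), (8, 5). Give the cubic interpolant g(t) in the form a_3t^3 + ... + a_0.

g(t) = (1/24)t^3 - (3/4)t^2 + (35/6)t - 15

L_0(t) = (t - 4)(t - 6)(t - 8) / [-48] = -(1/48)t^3 + (3/8)t^2 - (13/6)t + 4
L_1(t) = (t - 2)(t - 6)(t - 8) / [16] = (1/16)t^3 - t^2 + (19/4)t - 6
L_2(t) = (t - 2)(t - 4)(t - 8) / [-16] = -(1/16)t^3 + (7/8)t^2 - (7/2)t + 4
L_3(t) = (t - 2)(t - 4)(t - 6) / [48] = (1/48)t^3 - (1/4)t^2 + (11/12)t - 1
g(t) = (-6)·L_0 + (-1)·L_1 + 2·L_2 + 5·L_3
  (-6)·L_0(t) = (1/8)t^3 - (9/4)t^2 + 13t - 24
  (-1)·L_1(t) = -(1/16)t^3 + t^2 - (19/4)t + 6
  2·L_2(t) = -(1/8)t^3 + (7/4)t^2 - 7t + 8
  5·L_3(t) = (5/48)t^3 - (5/4)t^2 + (55/12)t - 5
Adding term by term: (1/24)t^3 - (3/4)t^2 + (35/6)t - 15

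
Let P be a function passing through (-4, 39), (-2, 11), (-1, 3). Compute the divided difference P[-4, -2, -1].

P[-4,-2] = (11 - 39) / (-2 - (-4)) = -14
P[-2,-1] = (3 - 11) / (-1 - (-2)) = -8
P[-4,-2,-1] = (-8 - (-14)) / (-1 - (-4)) = 2

2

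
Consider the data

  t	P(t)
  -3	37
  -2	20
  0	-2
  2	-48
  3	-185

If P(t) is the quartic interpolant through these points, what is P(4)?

Using Newton's divided-difference form:
P[-3,-2] = (20 - 37) / (-2 - (-3)) = -17
P[-2,0] = (-2 - 20) / (0 - (-2)) = -11
P[0,2] = (-48 - (-2)) / (2 - 0) = -23
P[2,3] = (-185 - (-48)) / (3 - 2) = -137
P[-3,-2,0] = (-11 - (-17)) / (0 - (-3)) = 2
P[-2,0,2] = (-23 - (-11)) / (2 - (-2)) = -3
P[0,2,3] = (-137 - (-23)) / (3 - 0) = -38
P[-3,-2,0,2] = (-3 - 2) / (2 - (-3)) = -1
P[-2,0,2,3] = (-38 - (-3)) / (3 - (-2)) = -7
P[-3,-2,0,2,3] = (-7 - (-1)) / (3 - (-3)) = -1
P(4) = 37 + (-17)·(7) + 2·(7)·(6) + (-1)·(7)·(6)·(4) + (-1)·(7)·(6)·(4)·(2) = -502

-502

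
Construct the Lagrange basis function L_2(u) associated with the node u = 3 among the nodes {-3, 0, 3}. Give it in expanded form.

L_2(u) = (1/18)u^2 + (1/6)u

L_2(u) = (u + 3)u / [(6)·(3)]
       = (u^2 + 3u) / (18)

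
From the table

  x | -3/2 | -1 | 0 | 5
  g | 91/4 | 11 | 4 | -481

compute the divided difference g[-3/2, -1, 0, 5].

g[-3/2,-1] = (11 - 91/4) / (-1 - (-3/2)) = -47/2
g[-1,0] = (4 - 11) / (0 - (-1)) = -7
g[0,5] = (-481 - 4) / (5 - 0) = -97
g[-3/2,-1,0] = (-7 - (-47/2)) / (0 - (-3/2)) = 11
g[-1,0,5] = (-97 - (-7)) / (5 - (-1)) = -15
g[-3/2,-1,0,5] = (-15 - 11) / (5 - (-3/2)) = -4

-4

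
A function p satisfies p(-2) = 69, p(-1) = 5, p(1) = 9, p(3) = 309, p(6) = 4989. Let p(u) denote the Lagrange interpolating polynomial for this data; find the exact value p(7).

9285

Evaluate each Lagrange basis at u = 7:
L_0(7) = (8)·(6)·(4)·(1)/[(-1)·(-3)·(-5)·(-8)] = 8/5
L_1(7) = (9)·(6)·(4)·(1)/[(1)·(-2)·(-4)·(-7)] = -27/7
L_2(7) = (9)·(8)·(4)·(1)/[(3)·(2)·(-2)·(-5)] = 24/5
L_3(7) = (9)·(8)·(6)·(1)/[(5)·(4)·(2)·(-3)] = -18/5
L_4(7) = (9)·(8)·(6)·(4)/[(8)·(7)·(5)·(3)] = 72/35
Sum: 69·(8/5) + 5·(-27/7) + 9·(24/5) + 309·(-18/5) + 4989·(72/35) = 9285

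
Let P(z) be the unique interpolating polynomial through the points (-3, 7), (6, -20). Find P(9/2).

L_0(9/2) = (-3/2)/[(-9)] = 1/6
L_1(9/2) = (15/2)/[(9)] = 5/6
Sum: 7·(1/6) + (-20)·(5/6) = -31/2

-31/2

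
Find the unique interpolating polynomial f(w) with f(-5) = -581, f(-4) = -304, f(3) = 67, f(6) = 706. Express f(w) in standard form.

L_0(w) = (w + 4)(w - 3)(w - 6) / [-88] = -(1/88)w^3 + (5/88)w^2 + (9/44)w - 9/11
L_1(w) = (w + 5)(w - 3)(w - 6) / [70] = (1/70)w^3 - (2/35)w^2 - (27/70)w + 9/7
L_2(w) = (w + 5)(w + 4)(w - 6) / [-168] = -(1/168)w^3 - (1/56)w^2 + (17/84)w + 5/7
L_3(w) = (w + 5)(w + 4)(w - 3) / [330] = (1/330)w^3 + (1/55)w^2 - (7/330)w - 2/11
f(w) = (-581)·L_0 + (-304)·L_1 + 67·L_2 + 706·L_3
  (-581)·L_0(w) = (581/88)w^3 - (2905/88)w^2 - (5229/44)w + 5229/11
  (-304)·L_1(w) = -(152/35)w^3 + (608/35)w^2 + (4104/35)w - 2736/7
  67·L_2(w) = -(67/168)w^3 - (67/56)w^2 + (1139/84)w + 335/7
  706·L_3(w) = (353/165)w^3 + (706/55)w^2 - (2471/165)w - 1412/11
Adding term by term: 4w^3 - 4w^2 - 3w + 4

f(w) = 4w^3 - 4w^2 - 3w + 4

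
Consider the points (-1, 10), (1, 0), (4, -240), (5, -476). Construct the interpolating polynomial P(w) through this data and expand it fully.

P(w) = -4w^3 + w^2 - w + 4

Build the Lagrange basis polynomials:
L_0(w) = (w - 1)(w - 4)(w - 5) / [-60] = -(1/60)w^3 + (1/6)w^2 - (29/60)w + 1/3
L_1(w) = (w + 1)(w - 4)(w - 5) / [24] = (1/24)w^3 - (1/3)w^2 + (11/24)w + 5/6
L_2(w) = (w + 1)(w - 1)(w - 5) / [-15] = -(1/15)w^3 + (1/3)w^2 + (1/15)w - 1/3
L_3(w) = (w + 1)(w - 1)(w - 4) / [24] = (1/24)w^3 - (1/6)w^2 - (1/24)w + 1/6
P(w) = 10·L_0 + 0·L_1 + (-240)·L_2 + (-476)·L_3
  10·L_0(w) = -(1/6)w^3 + (5/3)w^2 - (29/6)w + 10/3
  0·L_1(w) = 0
  (-240)·L_2(w) = 16w^3 - 80w^2 - 16w + 80
  (-476)·L_3(w) = -(119/6)w^3 + (238/3)w^2 + (119/6)w - 238/3
Adding term by term: -4w^3 + w^2 - w + 4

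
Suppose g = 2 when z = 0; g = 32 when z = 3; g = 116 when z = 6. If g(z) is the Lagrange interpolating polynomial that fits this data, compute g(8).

202

Evaluate each Lagrange basis at z = 8:
L_0(8) = (5)·(2)/[(-3)·(-6)] = 5/9
L_1(8) = (8)·(2)/[(3)·(-3)] = -16/9
L_2(8) = (8)·(5)/[(6)·(3)] = 20/9
Sum: 2·(5/9) + 32·(-16/9) + 116·(20/9) = 202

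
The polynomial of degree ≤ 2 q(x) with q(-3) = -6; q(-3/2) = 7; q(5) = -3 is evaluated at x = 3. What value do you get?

601/52

Evaluate each Lagrange basis at x = 3:
L_0(3) = (9/2)·(-2)/[(-3/2)·(-8)] = -3/4
L_1(3) = (6)·(-2)/[(3/2)·(-13/2)] = 16/13
L_2(3) = (6)·(9/2)/[(8)·(13/2)] = 27/52
Sum: (-6)·(-3/4) + 7·(16/13) + (-3)·(27/52) = 601/52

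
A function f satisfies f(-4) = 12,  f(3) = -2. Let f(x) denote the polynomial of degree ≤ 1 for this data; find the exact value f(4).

Evaluate each Lagrange basis at x = 4:
L_0(4) = (1)/[(-7)] = -1/7
L_1(4) = (8)/[(7)] = 8/7
Sum: 12·(-1/7) + (-2)·(8/7) = -4

-4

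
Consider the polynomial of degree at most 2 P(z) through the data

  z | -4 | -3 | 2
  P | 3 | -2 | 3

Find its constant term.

-5

Build the Lagrange basis polynomials:
L_0(z) = (z + 3)(z - 2) / [6] = (1/6)z^2 + (1/6)z - 1
L_1(z) = (z + 4)(z - 2) / [-5] = -(1/5)z^2 - (2/5)z + 8/5
L_2(z) = (z + 4)(z + 3) / [30] = (1/30)z^2 + (7/30)z + 2/5
P(z) = 3·L_0 + (-2)·L_1 + 3·L_2
Only the constant term is needed; take it from each L_i and combine:
3·(-1) + (-2)·(8/5) + 3·(2/5) = -5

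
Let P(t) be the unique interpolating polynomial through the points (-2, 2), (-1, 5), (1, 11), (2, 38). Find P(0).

Evaluate each Lagrange basis at t = 0:
L_0(0) = (1)·(-1)·(-2)/[(-1)·(-3)·(-4)] = -1/6
L_1(0) = (2)·(-1)·(-2)/[(1)·(-2)·(-3)] = 2/3
L_2(0) = (2)·(1)·(-2)/[(3)·(2)·(-1)] = 2/3
L_3(0) = (2)·(1)·(-1)/[(4)·(3)·(1)] = -1/6
Sum: 2·(-1/6) + 5·(2/3) + 11·(2/3) + 38·(-1/6) = 4

4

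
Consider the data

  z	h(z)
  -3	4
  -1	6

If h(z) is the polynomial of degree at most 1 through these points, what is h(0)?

L_0(0) = (1)/[(-2)] = -1/2
L_1(0) = (3)/[(2)] = 3/2
Sum: 4·(-1/2) + 6·(3/2) = 7

7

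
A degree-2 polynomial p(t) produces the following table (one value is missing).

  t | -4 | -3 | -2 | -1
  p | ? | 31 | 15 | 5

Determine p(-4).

53

The 3 known values determine p uniquely (degree ≤ 2).
L_0(-4) = (-2)·(-3)/[(-1)·(-2)] = 3
L_1(-4) = (-1)·(-3)/[(1)·(-1)] = -3
L_2(-4) = (-1)·(-2)/[(2)·(1)] = 1
Sum: 31·(3) + 15·(-3) + 5·(1) = 53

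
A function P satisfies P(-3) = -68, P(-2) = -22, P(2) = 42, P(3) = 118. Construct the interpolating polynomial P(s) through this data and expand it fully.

Build the Lagrange basis polynomials:
L_0(s) = (s + 2)(s - 2)(s - 3) / [-30] = -(1/30)s^3 + (1/10)s^2 + (2/15)s - 2/5
L_1(s) = (s + 3)(s - 2)(s - 3) / [20] = (1/20)s^3 - (1/10)s^2 - (9/20)s + 9/10
L_2(s) = (s + 3)(s + 2)(s - 3) / [-20] = -(1/20)s^3 - (1/10)s^2 + (9/20)s + 9/10
L_3(s) = (s + 3)(s + 2)(s - 2) / [30] = (1/30)s^3 + (1/10)s^2 - (2/15)s - 2/5
P(s) = (-68)·L_0 + (-22)·L_1 + 42·L_2 + 118·L_3
  (-68)·L_0(s) = (34/15)s^3 - (34/5)s^2 - (136/15)s + 136/5
  (-22)·L_1(s) = -(11/10)s^3 + (11/5)s^2 + (99/10)s - 99/5
  42·L_2(s) = -(21/10)s^3 - (21/5)s^2 + (189/10)s + 189/5
  118·L_3(s) = (59/15)s^3 + (59/5)s^2 - (236/15)s - 236/5
Adding term by term: 3s^3 + 3s^2 + 4s - 2

P(s) = 3s^3 + 3s^2 + 4s - 2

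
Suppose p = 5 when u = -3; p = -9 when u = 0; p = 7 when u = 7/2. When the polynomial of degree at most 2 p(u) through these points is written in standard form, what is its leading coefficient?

Build the Lagrange basis polynomials:
L_0(u) = u(u - 7/2) / [39/2] = (2/39)u^2 - (7/39)u
L_1(u) = (u + 3)(u - 7/2) / [-21/2] = -(2/21)u^2 + (1/21)u + 1
L_2(u) = (u + 3)u / [91/4] = (4/91)u^2 + (12/91)u
p(u) = 5·L_0 + (-9)·L_1 + 7·L_2
Only the coefficient of u^2 is needed; take it from each L_i and combine:
5·(2/39) + (-9)·(-2/21) + 7·(4/91) = 388/273

388/273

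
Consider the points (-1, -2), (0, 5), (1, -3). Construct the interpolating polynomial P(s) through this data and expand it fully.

Newton's divided differences:
P[-1,0] = (5 - (-2)) / (0 - (-1)) = 7
P[0,1] = (-3 - 5) / (1 - 0) = -8
P[-1,0,1] = (-8 - 7) / (1 - (-1)) = -15/2
P(s) = -2 + 7·(s + 1) + (-15/2)·(s + 1)s
Expanding: P(s) = -(15/2)s^2 - (1/2)s + 5

P(s) = -(15/2)s^2 - (1/2)s + 5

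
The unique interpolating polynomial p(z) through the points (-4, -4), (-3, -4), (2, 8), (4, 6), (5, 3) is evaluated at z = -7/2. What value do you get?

L_0(-7/2) = (-1/2)·(-11/2)·(-15/2)·(-17/2)/[(-1)·(-6)·(-8)·(-9)] = 935/2304
L_1(-7/2) = (1/2)·(-11/2)·(-15/2)·(-17/2)/[(1)·(-5)·(-7)·(-8)] = 561/896
L_2(-7/2) = (1/2)·(-1/2)·(-15/2)·(-17/2)/[(6)·(5)·(-2)·(-3)] = -17/192
L_3(-7/2) = (1/2)·(-1/2)·(-11/2)·(-17/2)/[(8)·(7)·(2)·(-1)] = 187/1792
L_4(-7/2) = (1/2)·(-1/2)·(-11/2)·(-15/2)/[(9)·(8)·(3)·(1)] = -55/1152
Sum: (-4)·(935/2304) + (-4)·(561/896) + 8·(-17/192) + 6·(187/1792) + 3·(-55/1152) = -1097/252

-1097/252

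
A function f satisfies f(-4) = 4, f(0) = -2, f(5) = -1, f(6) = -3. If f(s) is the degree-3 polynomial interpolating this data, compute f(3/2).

L_0(3/2) = (3/2)·(-7/2)·(-9/2)/[(-4)·(-9)·(-10)] = -21/320
L_1(3/2) = (11/2)·(-7/2)·(-9/2)/[(4)·(-5)·(-6)] = 231/320
L_2(3/2) = (11/2)·(3/2)·(-9/2)/[(9)·(5)·(-1)] = 33/40
L_3(3/2) = (11/2)·(3/2)·(-7/2)/[(10)·(6)·(1)] = -77/160
Sum: 4·(-21/320) + (-2)·(231/320) + (-1)·(33/40) + (-3)·(-77/160) = -87/80

-87/80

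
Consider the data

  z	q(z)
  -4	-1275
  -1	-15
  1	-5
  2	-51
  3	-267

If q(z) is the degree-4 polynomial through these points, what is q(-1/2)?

-43/8

L_0(-1/2) = (1/2)·(-3/2)·(-5/2)·(-7/2)/[(-3)·(-5)·(-6)·(-7)] = -1/96
L_1(-1/2) = (7/2)·(-3/2)·(-5/2)·(-7/2)/[(3)·(-2)·(-3)·(-4)] = 245/384
L_2(-1/2) = (7/2)·(1/2)·(-5/2)·(-7/2)/[(5)·(2)·(-1)·(-2)] = 49/64
L_3(-1/2) = (7/2)·(1/2)·(-3/2)·(-7/2)/[(6)·(3)·(1)·(-1)] = -49/96
L_4(-1/2) = (7/2)·(1/2)·(-3/2)·(-5/2)/[(7)·(4)·(2)·(1)] = 15/128
Sum: (-1275)·(-1/96) + (-15)·(245/384) + (-5)·(49/64) + (-51)·(-49/96) + (-267)·(15/128) = -43/8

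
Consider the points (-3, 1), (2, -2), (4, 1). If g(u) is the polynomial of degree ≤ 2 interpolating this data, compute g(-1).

Evaluate each Lagrange basis at u = -1:
L_0(-1) = (-3)·(-5)/[(-5)·(-7)] = 3/7
L_1(-1) = (2)·(-5)/[(5)·(-2)] = 1
L_2(-1) = (2)·(-3)/[(7)·(2)] = -3/7
Sum: 1·(3/7) + (-2)·(1) + 1·(-3/7) = -2

-2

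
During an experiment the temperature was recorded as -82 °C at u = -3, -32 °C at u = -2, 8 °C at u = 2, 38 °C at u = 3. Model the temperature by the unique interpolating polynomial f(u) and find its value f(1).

-2

L_0(1) = (3)·(-1)·(-2)/[(-1)·(-5)·(-6)] = -1/5
L_1(1) = (4)·(-1)·(-2)/[(1)·(-4)·(-5)] = 2/5
L_2(1) = (4)·(3)·(-2)/[(5)·(4)·(-1)] = 6/5
L_3(1) = (4)·(3)·(-1)/[(6)·(5)·(1)] = -2/5
Sum: (-82)·(-1/5) + (-32)·(2/5) + 8·(6/5) + 38·(-2/5) = -2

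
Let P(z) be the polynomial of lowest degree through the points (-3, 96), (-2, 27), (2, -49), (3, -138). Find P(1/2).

-11/2

L_0(1/2) = (5/2)·(-3/2)·(-5/2)/[(-1)·(-5)·(-6)] = -5/16
L_1(1/2) = (7/2)·(-3/2)·(-5/2)/[(1)·(-4)·(-5)] = 21/32
L_2(1/2) = (7/2)·(5/2)·(-5/2)/[(5)·(4)·(-1)] = 35/32
L_3(1/2) = (7/2)·(5/2)·(-3/2)/[(6)·(5)·(1)] = -7/16
Sum: 96·(-5/16) + 27·(21/32) + (-49)·(35/32) + (-138)·(-7/16) = -11/2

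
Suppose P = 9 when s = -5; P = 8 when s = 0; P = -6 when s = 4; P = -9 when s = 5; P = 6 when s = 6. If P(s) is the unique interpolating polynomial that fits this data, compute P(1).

779/55

Using Newton's divided-difference form:
P[-5,0] = (8 - 9) / (0 - (-5)) = -1/5
P[0,4] = (-6 - 8) / (4 - 0) = -7/2
P[4,5] = (-9 - (-6)) / (5 - 4) = -3
P[5,6] = (6 - (-9)) / (6 - 5) = 15
P[-5,0,4] = (-7/2 - (-1/5)) / (4 - (-5)) = -11/30
P[0,4,5] = (-3 - (-7/2)) / (5 - 0) = 1/10
P[4,5,6] = (15 - (-3)) / (6 - 4) = 9
P[-5,0,4,5] = (1/10 - (-11/30)) / (5 - (-5)) = 7/150
P[0,4,5,6] = (9 - 1/10) / (6 - 0) = 89/60
P[-5,0,4,5,6] = (89/60 - 7/150) / (6 - (-5)) = 431/3300
P(1) = 9 + (-1/5)·(6) + (-11/30)·(6)·(1) + (7/150)·(6)·(1)·(-3) + (431/3300)·(6)·(1)·(-3)·(-4) = 779/55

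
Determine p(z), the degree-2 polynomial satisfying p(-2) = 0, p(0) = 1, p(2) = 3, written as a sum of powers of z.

Newton's divided differences:
p[-2,0] = (1 - 0) / (0 - (-2)) = 1/2
p[0,2] = (3 - 1) / (2 - 0) = 1
p[-2,0,2] = (1 - 1/2) / (2 - (-2)) = 1/8
p(z) = (1/2)·(z + 2) + (1/8)·(z + 2)z
Expanding: p(z) = (1/8)z^2 + (3/4)z + 1

p(z) = (1/8)z^2 + (3/4)z + 1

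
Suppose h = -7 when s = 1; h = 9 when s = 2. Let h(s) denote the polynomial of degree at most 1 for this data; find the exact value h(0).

-23

L_0(0) = (-2)/[(-1)] = 2
L_1(0) = (-1)/[(1)] = -1
Sum: (-7)·(2) + 9·(-1) = -23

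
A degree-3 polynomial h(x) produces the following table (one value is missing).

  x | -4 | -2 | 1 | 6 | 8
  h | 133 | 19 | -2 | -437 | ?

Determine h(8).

-1031

The 4 known values determine h uniquely (degree ≤ 3).
Evaluate each Lagrange basis at x = 8:
L_0(8) = (10)·(7)·(2)/[(-2)·(-5)·(-10)] = -7/5
L_1(8) = (12)·(7)·(2)/[(2)·(-3)·(-8)] = 7/2
L_2(8) = (12)·(10)·(2)/[(5)·(3)·(-5)] = -16/5
L_3(8) = (12)·(10)·(7)/[(10)·(8)·(5)] = 21/10
Sum: 133·(-7/5) + 19·(7/2) + (-2)·(-16/5) + (-437)·(21/10) = -1031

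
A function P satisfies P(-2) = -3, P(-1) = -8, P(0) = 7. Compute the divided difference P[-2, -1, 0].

P[-2,-1] = (-8 - (-3)) / (-1 - (-2)) = -5
P[-1,0] = (7 - (-8)) / (0 - (-1)) = 15
P[-2,-1,0] = (15 - (-5)) / (0 - (-2)) = 10

10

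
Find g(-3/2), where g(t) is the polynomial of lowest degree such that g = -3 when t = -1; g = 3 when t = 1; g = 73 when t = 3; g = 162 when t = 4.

-23/4

Using Newton's divided-difference form:
g[-1,1] = (3 - (-3)) / (1 - (-1)) = 3
g[1,3] = (73 - 3) / (3 - 1) = 35
g[3,4] = (162 - 73) / (4 - 3) = 89
g[-1,1,3] = (35 - 3) / (3 - (-1)) = 8
g[1,3,4] = (89 - 35) / (4 - 1) = 18
g[-1,1,3,4] = (18 - 8) / (4 - (-1)) = 2
g(-3/2) = -3 + 3·(-1/2) + 8·(-1/2)·(-5/2) + 2·(-1/2)·(-5/2)·(-9/2) = -23/4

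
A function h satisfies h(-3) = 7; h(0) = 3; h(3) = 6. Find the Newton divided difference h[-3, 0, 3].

7/18

h[-3,0] = (3 - 7) / (0 - (-3)) = -4/3
h[0,3] = (6 - 3) / (3 - 0) = 1
h[-3,0,3] = (1 - (-4/3)) / (3 - (-3)) = 7/18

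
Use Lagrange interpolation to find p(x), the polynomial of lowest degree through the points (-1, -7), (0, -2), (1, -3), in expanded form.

p(x) = -3x^2 + 2x - 2

Build the Lagrange basis polynomials:
L_0(x) = x(x - 1) / [2] = (1/2)x^2 - (1/2)x
L_1(x) = (x + 1)(x - 1) / [-1] = -x^2 + 1
L_2(x) = (x + 1)x / [2] = (1/2)x^2 + (1/2)x
p(x) = (-7)·L_0 + (-2)·L_1 + (-3)·L_2
  (-7)·L_0(x) = -(7/2)x^2 + (7/2)x
  (-2)·L_1(x) = 2x^2 - 2
  (-3)·L_2(x) = -(3/2)x^2 - (3/2)x
Adding term by term: -3x^2 + 2x - 2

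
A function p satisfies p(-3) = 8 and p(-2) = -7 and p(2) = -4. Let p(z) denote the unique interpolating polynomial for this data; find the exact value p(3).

L_0(3) = (5)·(1)/[(-1)·(-5)] = 1
L_1(3) = (6)·(1)/[(1)·(-4)] = -3/2
L_2(3) = (6)·(5)/[(5)·(4)] = 3/2
Sum: 8·(1) + (-7)·(-3/2) + (-4)·(3/2) = 25/2

25/2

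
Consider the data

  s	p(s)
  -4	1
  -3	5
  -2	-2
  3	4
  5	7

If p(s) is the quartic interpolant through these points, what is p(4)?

59/5

L_0(4) = (7)·(6)·(1)·(-1)/[(-1)·(-2)·(-7)·(-9)] = -1/3
L_1(4) = (8)·(6)·(1)·(-1)/[(1)·(-1)·(-6)·(-8)] = 1
L_2(4) = (8)·(7)·(1)·(-1)/[(2)·(1)·(-5)·(-7)] = -4/5
L_3(4) = (8)·(7)·(6)·(-1)/[(7)·(6)·(5)·(-2)] = 4/5
L_4(4) = (8)·(7)·(6)·(1)/[(9)·(8)·(7)·(2)] = 1/3
Sum: 1·(-1/3) + 5·(1) + (-2)·(-4/5) + 4·(4/5) + 7·(1/3) = 59/5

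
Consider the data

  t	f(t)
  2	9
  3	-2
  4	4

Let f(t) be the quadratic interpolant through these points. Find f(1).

Using Newton's divided-difference form:
f[2,3] = (-2 - 9) / (3 - 2) = -11
f[3,4] = (4 - (-2)) / (4 - 3) = 6
f[2,3,4] = (6 - (-11)) / (4 - 2) = 17/2
f(1) = 9 + (-11)·(-1) + (17/2)·(-1)·(-2) = 37

37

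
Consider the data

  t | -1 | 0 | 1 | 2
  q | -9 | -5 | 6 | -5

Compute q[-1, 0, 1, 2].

q[-1,0] = (-5 - (-9)) / (0 - (-1)) = 4
q[0,1] = (6 - (-5)) / (1 - 0) = 11
q[1,2] = (-5 - 6) / (2 - 1) = -11
q[-1,0,1] = (11 - 4) / (1 - (-1)) = 7/2
q[0,1,2] = (-11 - 11) / (2 - 0) = -11
q[-1,0,1,2] = (-11 - 7/2) / (2 - (-1)) = -29/6

-29/6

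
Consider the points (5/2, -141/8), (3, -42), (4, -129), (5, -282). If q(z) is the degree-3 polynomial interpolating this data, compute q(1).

6

L_0(1) = (-2)·(-3)·(-4)/[(-1/2)·(-3/2)·(-5/2)] = 64/5
L_1(1) = (-3/2)·(-3)·(-4)/[(1/2)·(-1)·(-2)] = -18
L_2(1) = (-3/2)·(-2)·(-4)/[(3/2)·(1)·(-1)] = 8
L_3(1) = (-3/2)·(-2)·(-3)/[(5/2)·(2)·(1)] = -9/5
Sum: (-141/8)·(64/5) + (-42)·(-18) + (-129)·(8) + (-282)·(-9/5) = 6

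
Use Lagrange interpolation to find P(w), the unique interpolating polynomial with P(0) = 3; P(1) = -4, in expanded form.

P(w) = -7w + 3

L_0(w) = (w - 1) / [-1] = -w + 1
L_1(w) = w / [1] = w
P(w) = 3·L_0 + (-4)·L_1
  3·L_0(w) = -3w + 3
  (-4)·L_1(w) = -4w
Adding term by term: -7w + 3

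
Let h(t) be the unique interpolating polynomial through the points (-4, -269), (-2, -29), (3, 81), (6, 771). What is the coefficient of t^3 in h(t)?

The leading coefficient equals the top divided difference h[-4,-2,3,6].
h[-4,-2] = (-29 - (-269)) / (-2 - (-4)) = 120
h[-2,3] = (81 - (-29)) / (3 - (-2)) = 22
h[3,6] = (771 - 81) / (6 - 3) = 230
h[-4,-2,3] = (22 - 120) / (3 - (-4)) = -14
h[-2,3,6] = (230 - 22) / (6 - (-2)) = 26
h[-4,-2,3,6] = (26 - (-14)) / (6 - (-4)) = 4

4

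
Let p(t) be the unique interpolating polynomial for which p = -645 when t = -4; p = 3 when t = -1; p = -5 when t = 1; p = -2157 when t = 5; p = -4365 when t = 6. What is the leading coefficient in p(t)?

-3

The leading coefficient equals the top divided difference p[-4,-1,1,5,6].
p[-4,-1] = (3 - (-645)) / (-1 - (-4)) = 216
p[-1,1] = (-5 - 3) / (1 - (-1)) = -4
p[1,5] = (-2157 - (-5)) / (5 - 1) = -538
p[5,6] = (-4365 - (-2157)) / (6 - 5) = -2208
p[-4,-1,1] = (-4 - 216) / (1 - (-4)) = -44
p[-1,1,5] = (-538 - (-4)) / (5 - (-1)) = -89
p[1,5,6] = (-2208 - (-538)) / (6 - 1) = -334
p[-4,-1,1,5] = (-89 - (-44)) / (5 - (-4)) = -5
p[-1,1,5,6] = (-334 - (-89)) / (6 - (-1)) = -35
p[-4,-1,1,5,6] = (-35 - (-5)) / (6 - (-4)) = -3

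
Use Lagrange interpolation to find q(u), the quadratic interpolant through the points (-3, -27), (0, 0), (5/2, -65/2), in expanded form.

q(u) = -4u^2 - 3u

Build the Lagrange basis polynomials:
L_0(u) = u(u - 5/2) / [33/2] = (2/33)u^2 - (5/33)u
L_1(u) = (u + 3)(u - 5/2) / [-15/2] = -(2/15)u^2 - (1/15)u + 1
L_2(u) = (u + 3)u / [55/4] = (4/55)u^2 + (12/55)u
q(u) = (-27)·L_0 + 0·L_1 + (-65/2)·L_2
  (-27)·L_0(u) = -(18/11)u^2 + (45/11)u
  0·L_1(u) = 0
  (-65/2)·L_2(u) = -(26/11)u^2 - (78/11)u
Adding term by term: -4u^2 - 3u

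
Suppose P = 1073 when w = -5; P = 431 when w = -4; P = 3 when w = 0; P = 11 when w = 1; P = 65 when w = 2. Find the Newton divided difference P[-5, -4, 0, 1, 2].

P[-5,-4] = (431 - 1073) / (-4 - (-5)) = -642
P[-4,0] = (3 - 431) / (0 - (-4)) = -107
P[0,1] = (11 - 3) / (1 - 0) = 8
P[1,2] = (65 - 11) / (2 - 1) = 54
P[-5,-4,0] = (-107 - (-642)) / (0 - (-5)) = 107
P[-4,0,1] = (8 - (-107)) / (1 - (-4)) = 23
P[0,1,2] = (54 - 8) / (2 - 0) = 23
P[-5,-4,0,1] = (23 - 107) / (1 - (-5)) = -14
P[-4,0,1,2] = (23 - 23) / (2 - (-4)) = 0
P[-5,-4,0,1,2] = (0 - (-14)) / (2 - (-5)) = 2

2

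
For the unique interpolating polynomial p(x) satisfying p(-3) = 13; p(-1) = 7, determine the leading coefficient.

-3

The leading coefficient equals the top divided difference p[-3,-1].
p[-3,-1] = (7 - 13) / (-1 - (-3)) = -3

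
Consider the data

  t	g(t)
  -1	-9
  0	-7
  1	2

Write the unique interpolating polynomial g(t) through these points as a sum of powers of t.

Build the Lagrange basis polynomials:
L_0(t) = t(t - 1) / [2] = (1/2)t^2 - (1/2)t
L_1(t) = (t + 1)(t - 1) / [-1] = -t^2 + 1
L_2(t) = (t + 1)t / [2] = (1/2)t^2 + (1/2)t
g(t) = (-9)·L_0 + (-7)·L_1 + 2·L_2
  (-9)·L_0(t) = -(9/2)t^2 + (9/2)t
  (-7)·L_1(t) = 7t^2 - 7
  2·L_2(t) = t^2 + t
Adding term by term: (7/2)t^2 + (11/2)t - 7

g(t) = (7/2)t^2 + (11/2)t - 7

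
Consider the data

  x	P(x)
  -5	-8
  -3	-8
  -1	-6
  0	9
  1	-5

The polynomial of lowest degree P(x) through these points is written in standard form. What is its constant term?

9

Build the Lagrange basis polynomials:
L_0(x) = (x + 3)(x + 1)x(x - 1) / [240] = (1/240)x^4 + (1/80)x^3 - (1/240)x^2 - (1/80)x
L_1(x) = (x + 5)(x + 1)x(x - 1) / [-48] = -(1/48)x^4 - (5/48)x^3 + (1/48)x^2 + (5/48)x
L_2(x) = (x + 5)(x + 3)x(x - 1) / [16] = (1/16)x^4 + (7/16)x^3 + (7/16)x^2 - (15/16)x
L_3(x) = (x + 5)(x + 3)(x + 1)(x - 1) / [-15] = -(1/15)x^4 - (8/15)x^3 - (14/15)x^2 + (8/15)x + 1
L_4(x) = (x + 5)(x + 3)(x + 1)x / [48] = (1/48)x^4 + (3/16)x^3 + (23/48)x^2 + (5/16)x
P(x) = (-8)·L_0 + (-8)·L_1 + (-6)·L_2 + 9·L_3 + (-5)·L_4
Only the constant term is needed; take it from each L_i and combine:
(-8)·(0) + (-8)·(0) + (-6)·(0) + 9·(1) + (-5)·(0) = 9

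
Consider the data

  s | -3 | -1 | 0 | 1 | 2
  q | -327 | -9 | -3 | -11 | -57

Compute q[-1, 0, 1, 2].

q[-1,0] = (-3 - (-9)) / (0 - (-1)) = 6
q[0,1] = (-11 - (-3)) / (1 - 0) = -8
q[1,2] = (-57 - (-11)) / (2 - 1) = -46
q[-1,0,1] = (-8 - 6) / (1 - (-1)) = -7
q[0,1,2] = (-46 - (-8)) / (2 - 0) = -19
q[-1,0,1,2] = (-19 - (-7)) / (2 - (-1)) = -4

-4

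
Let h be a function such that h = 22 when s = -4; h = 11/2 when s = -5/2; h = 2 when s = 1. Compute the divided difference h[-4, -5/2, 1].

2

h[-4,-5/2] = (11/2 - 22) / (-5/2 - (-4)) = -11
h[-5/2,1] = (2 - 11/2) / (1 - (-5/2)) = -1
h[-4,-5/2,1] = (-1 - (-11)) / (1 - (-4)) = 2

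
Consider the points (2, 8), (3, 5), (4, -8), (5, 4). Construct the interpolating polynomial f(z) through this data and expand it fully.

f(z) = (35/6)z^3 - (115/2)z^2 + (521/3)z - 156

Newton's divided differences:
f[2,3] = (5 - 8) / (3 - 2) = -3
f[3,4] = (-8 - 5) / (4 - 3) = -13
f[4,5] = (4 - (-8)) / (5 - 4) = 12
f[2,3,4] = (-13 - (-3)) / (4 - 2) = -5
f[3,4,5] = (12 - (-13)) / (5 - 3) = 25/2
f[2,3,4,5] = (25/2 - (-5)) / (5 - 2) = 35/6
f(z) = 8 + (-3)·(z - 2) + (-5)·(z - 2)(z - 3) + (35/6)·(z - 2)(z - 3)(z - 4)
Expanding: f(z) = (35/6)z^3 - (115/2)z^2 + (521/3)z - 156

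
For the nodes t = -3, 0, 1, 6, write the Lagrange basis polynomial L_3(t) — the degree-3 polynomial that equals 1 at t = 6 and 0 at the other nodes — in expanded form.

L_3(t) = (t + 3)t(t - 1) / [(9)·(6)·(5)]
       = (t^3 + 2t^2 - 3t) / (270)

L_3(t) = (1/270)t^3 + (1/135)t^2 - (1/90)t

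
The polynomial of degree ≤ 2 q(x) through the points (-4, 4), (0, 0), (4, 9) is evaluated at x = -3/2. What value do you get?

Evaluate each Lagrange basis at x = -3/2:
L_0(-3/2) = (-3/2)·(-11/2)/[(-4)·(-8)] = 33/128
L_1(-3/2) = (5/2)·(-11/2)/[(4)·(-4)] = 55/64
L_2(-3/2) = (5/2)·(-3/2)/[(8)·(4)] = -15/128
Sum: 4·(33/128) + 0 + 9·(-15/128) = -3/128

-3/128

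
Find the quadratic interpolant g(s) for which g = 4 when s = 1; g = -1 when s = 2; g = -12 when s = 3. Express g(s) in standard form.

g(s) = -3s^2 + 4s + 3

Build the Lagrange basis polynomials:
L_0(s) = (s - 2)(s - 3) / [2] = (1/2)s^2 - (5/2)s + 3
L_1(s) = (s - 1)(s - 3) / [-1] = -s^2 + 4s - 3
L_2(s) = (s - 1)(s - 2) / [2] = (1/2)s^2 - (3/2)s + 1
g(s) = 4·L_0 + (-1)·L_1 + (-12)·L_2
  4·L_0(s) = 2s^2 - 10s + 12
  (-1)·L_1(s) = s^2 - 4s + 3
  (-12)·L_2(s) = -6s^2 + 18s - 12
Adding term by term: -3s^2 + 4s + 3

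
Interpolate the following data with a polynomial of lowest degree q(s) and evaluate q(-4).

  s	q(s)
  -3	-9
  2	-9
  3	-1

Using Newton's divided-difference form:
q[-3,2] = (-9 - (-9)) / (2 - (-3)) = 0
q[2,3] = (-1 - (-9)) / (3 - 2) = 8
q[-3,2,3] = (8 - 0) / (3 - (-3)) = 4/3
q(-4) = -9 + 0·(-1) + (4/3)·(-1)·(-6) = -1

-1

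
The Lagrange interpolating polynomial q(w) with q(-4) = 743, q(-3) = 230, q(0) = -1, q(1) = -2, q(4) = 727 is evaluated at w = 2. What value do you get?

Evaluate each Lagrange basis at w = 2:
L_0(2) = (5)·(2)·(1)·(-2)/[(-1)·(-4)·(-5)·(-8)] = -1/8
L_1(2) = (6)·(2)·(1)·(-2)/[(1)·(-3)·(-4)·(-7)] = 2/7
L_2(2) = (6)·(5)·(1)·(-2)/[(4)·(3)·(-1)·(-4)] = -5/4
L_3(2) = (6)·(5)·(2)·(-2)/[(5)·(4)·(1)·(-3)] = 2
L_4(2) = (6)·(5)·(2)·(1)/[(8)·(7)·(4)·(3)] = 5/56
Sum: 743·(-1/8) + 230·(2/7) + (-1)·(-5/4) + (-2)·(2) + 727·(5/56) = 35

35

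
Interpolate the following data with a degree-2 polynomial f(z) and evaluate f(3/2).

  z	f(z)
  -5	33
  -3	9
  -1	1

27/2

L_0(3/2) = (9/2)·(5/2)/[(-2)·(-4)] = 45/32
L_1(3/2) = (13/2)·(5/2)/[(2)·(-2)] = -65/16
L_2(3/2) = (13/2)·(9/2)/[(4)·(2)] = 117/32
Sum: 33·(45/32) + 9·(-65/16) + 1·(117/32) = 27/2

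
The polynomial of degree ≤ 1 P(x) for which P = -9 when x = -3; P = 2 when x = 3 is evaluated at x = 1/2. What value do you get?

L_0(1/2) = (-5/2)/[(-6)] = 5/12
L_1(1/2) = (7/2)/[(6)] = 7/12
Sum: (-9)·(5/12) + 2·(7/12) = -31/12

-31/12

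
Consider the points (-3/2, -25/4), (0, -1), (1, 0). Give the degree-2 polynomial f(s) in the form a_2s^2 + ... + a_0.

Newton's divided differences:
f[-3/2,0] = (-1 - (-25/4)) / (0 - (-3/2)) = 7/2
f[0,1] = (0 - (-1)) / (1 - 0) = 1
f[-3/2,0,1] = (1 - 7/2) / (1 - (-3/2)) = -1
f(s) = -25/4 + (7/2)·(s + 3/2) + (-1)·(s + 3/2)s
Expanding: f(s) = -s^2 + 2s - 1

f(s) = -s^2 + 2s - 1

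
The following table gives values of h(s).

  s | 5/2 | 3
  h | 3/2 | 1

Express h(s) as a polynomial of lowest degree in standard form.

h(s) = -s + 4

Build the Lagrange basis polynomials:
L_0(s) = (s - 3) / [-1/2] = -2s + 6
L_1(s) = (s - 5/2) / [1/2] = 2s - 5
h(s) = (3/2)·L_0 + 1·L_1
  (3/2)·L_0(s) = -3s + 9
  1·L_1(s) = 2s - 5
Adding term by term: -s + 4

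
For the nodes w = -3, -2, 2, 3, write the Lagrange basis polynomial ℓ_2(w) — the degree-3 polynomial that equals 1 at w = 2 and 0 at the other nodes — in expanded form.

ℓ_2(w) = (w + 3)(w + 2)(w - 3) / [(5)·(4)·(-1)]
       = (w^3 + 2w^2 - 9w - 18) / (-20)

ℓ_2(w) = -(1/20)w^3 - (1/10)w^2 + (9/20)w + 9/10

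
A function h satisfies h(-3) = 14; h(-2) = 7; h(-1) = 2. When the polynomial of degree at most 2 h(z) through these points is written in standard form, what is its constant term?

L_0(z) = (z + 2)(z + 1) / [2] = (1/2)z^2 + (3/2)z + 1
L_1(z) = (z + 3)(z + 1) / [-1] = -z^2 - 4z - 3
L_2(z) = (z + 3)(z + 2) / [2] = (1/2)z^2 + (5/2)z + 3
h(z) = 14·L_0 + 7·L_1 + 2·L_2
Only the constant term is needed; take it from each L_i and combine:
14·(1) + 7·(-3) + 2·(3) = -1

-1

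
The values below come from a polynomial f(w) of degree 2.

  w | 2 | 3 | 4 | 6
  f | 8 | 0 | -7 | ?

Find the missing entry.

-18

The 3 known values determine f uniquely (degree ≤ 2).
Evaluate each Lagrange basis at w = 6:
L_0(6) = (3)·(2)/[(-1)·(-2)] = 3
L_1(6) = (4)·(2)/[(1)·(-1)] = -8
L_2(6) = (4)·(3)/[(2)·(1)] = 6
Sum: 8·(3) + 0 + (-7)·(6) = -18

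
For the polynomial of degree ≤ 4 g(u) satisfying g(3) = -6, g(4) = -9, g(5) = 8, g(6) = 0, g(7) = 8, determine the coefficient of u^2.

6317/12

L_0(u) = (u - 4)(u - 5)(u - 6)(u - 7) / [24] = (1/24)u^4 - (11/12)u^3 + (179/24)u^2 - (319/12)u + 35
L_1(u) = (u - 3)(u - 5)(u - 6)(u - 7) / [-6] = -(1/6)u^4 + (7/2)u^3 - (161/6)u^2 + (177/2)u - 105
L_2(u) = (u - 3)(u - 4)(u - 6)(u - 7) / [4] = (1/4)u^4 - 5u^3 + (145/4)u^2 - (225/2)u + 126
L_3(u) = (u - 3)(u - 4)(u - 5)(u - 7) / [-6] = -(1/6)u^4 + (19/6)u^3 - (131/6)u^2 + (389/6)u - 70
L_4(u) = (u - 3)(u - 4)(u - 5)(u - 6) / [24] = (1/24)u^4 - (3/4)u^3 + (119/24)u^2 - (57/4)u + 15
g(u) = (-6)·L_0 + (-9)·L_1 + 8·L_2 + 0·L_3 + 8·L_4
Only the coefficient of u^2 is needed; take it from each L_i and combine:
(-6)·(179/24) + (-9)·(-161/6) + 8·(145/4) + 0·(-131/6) + 8·(119/24) = 6317/12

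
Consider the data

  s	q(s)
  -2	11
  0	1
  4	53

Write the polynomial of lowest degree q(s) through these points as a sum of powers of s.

q(s) = 3s^2 + s + 1

L_0(s) = s(s - 4) / [12] = (1/12)s^2 - (1/3)s
L_1(s) = (s + 2)(s - 4) / [-8] = -(1/8)s^2 + (1/4)s + 1
L_2(s) = (s + 2)s / [24] = (1/24)s^2 + (1/12)s
q(s) = 11·L_0 + 1·L_1 + 53·L_2
  11·L_0(s) = (11/12)s^2 - (11/3)s
  1·L_1(s) = -(1/8)s^2 + (1/4)s + 1
  53·L_2(s) = (53/24)s^2 + (53/12)s
Adding term by term: 3s^2 + s + 1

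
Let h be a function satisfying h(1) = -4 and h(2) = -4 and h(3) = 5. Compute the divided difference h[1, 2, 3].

h[1,2] = (-4 - (-4)) / (2 - 1) = 0
h[2,3] = (5 - (-4)) / (3 - 2) = 9
h[1,2,3] = (9 - 0) / (3 - 1) = 9/2

9/2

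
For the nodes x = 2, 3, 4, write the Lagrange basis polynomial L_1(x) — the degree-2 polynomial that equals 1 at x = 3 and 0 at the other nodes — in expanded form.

L_1(x) = -x^2 + 6x - 8

L_1(x) = (x - 2)(x - 4) / [(1)·(-1)]
       = (x^2 - 6x + 8) / (-1)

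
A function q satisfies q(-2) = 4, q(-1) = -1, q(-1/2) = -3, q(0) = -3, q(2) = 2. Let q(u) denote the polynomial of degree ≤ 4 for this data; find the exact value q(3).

-31

Evaluate each Lagrange basis at u = 3:
L_0(3) = (4)·(7/2)·(3)·(1)/[(-1)·(-3/2)·(-2)·(-4)] = 7/2
L_1(3) = (5)·(7/2)·(3)·(1)/[(1)·(-1/2)·(-1)·(-3)] = -35
L_2(3) = (5)·(4)·(3)·(1)/[(3/2)·(1/2)·(-1/2)·(-5/2)] = 64
L_3(3) = (5)·(4)·(7/2)·(1)/[(2)·(1)·(1/2)·(-2)] = -35
L_4(3) = (5)·(4)·(7/2)·(3)/[(4)·(3)·(5/2)·(2)] = 7/2
Sum: 4·(7/2) + (-1)·(-35) + (-3)·(64) + (-3)·(-35) + 2·(7/2) = -31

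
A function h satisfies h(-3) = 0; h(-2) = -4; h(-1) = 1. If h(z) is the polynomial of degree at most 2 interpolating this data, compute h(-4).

L_0(-4) = (-2)·(-3)/[(-1)·(-2)] = 3
L_1(-4) = (-1)·(-3)/[(1)·(-1)] = -3
L_2(-4) = (-1)·(-2)/[(2)·(1)] = 1
Sum: 0 + (-4)·(-3) + 1·(1) = 13

13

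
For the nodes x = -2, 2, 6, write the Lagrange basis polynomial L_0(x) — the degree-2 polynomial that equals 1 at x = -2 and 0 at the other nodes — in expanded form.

L_0(x) = (x - 2)(x - 6) / [(-4)·(-8)]
       = (x^2 - 8x + 12) / (32)

L_0(x) = (1/32)x^2 - (1/4)x + 3/8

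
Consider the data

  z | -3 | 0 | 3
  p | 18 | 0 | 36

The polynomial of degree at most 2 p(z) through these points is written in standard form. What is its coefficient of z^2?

3

Build the Lagrange basis polynomials:
L_0(z) = z(z - 3) / [18] = (1/18)z^2 - (1/6)z
L_1(z) = (z + 3)(z - 3) / [-9] = -(1/9)z^2 + 1
L_2(z) = (z + 3)z / [18] = (1/18)z^2 + (1/6)z
p(z) = 18·L_0 + 0·L_1 + 36·L_2
Only the coefficient of z^2 is needed; take it from each L_i and combine:
18·(1/18) + 0·(-1/9) + 36·(1/18) = 3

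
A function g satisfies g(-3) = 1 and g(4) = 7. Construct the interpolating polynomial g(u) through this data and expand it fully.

g(u) = (6/7)u + 25/7

Build the Lagrange basis polynomials:
L_0(u) = (u - 4) / [-7] = -(1/7)u + 4/7
L_1(u) = (u + 3) / [7] = (1/7)u + 3/7
g(u) = 1·L_0 + 7·L_1
  1·L_0(u) = -(1/7)u + 4/7
  7·L_1(u) = u + 3
Adding term by term: (6/7)u + 25/7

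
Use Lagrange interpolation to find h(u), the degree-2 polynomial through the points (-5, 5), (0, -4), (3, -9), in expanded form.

Build the Lagrange basis polynomials:
L_0(u) = u(u - 3) / [40] = (1/40)u^2 - (3/40)u
L_1(u) = (u + 5)(u - 3) / [-15] = -(1/15)u^2 - (2/15)u + 1
L_2(u) = (u + 5)u / [24] = (1/24)u^2 + (5/24)u
h(u) = 5·L_0 + (-4)·L_1 + (-9)·L_2
  5·L_0(u) = (1/8)u^2 - (3/8)u
  (-4)·L_1(u) = (4/15)u^2 + (8/15)u - 4
  (-9)·L_2(u) = -(3/8)u^2 - (15/8)u
Adding term by term: (1/60)u^2 - (103/60)u - 4

h(u) = (1/60)u^2 - (103/60)u - 4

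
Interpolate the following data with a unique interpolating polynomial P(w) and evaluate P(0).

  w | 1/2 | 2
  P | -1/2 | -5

1

Evaluate each Lagrange basis at w = 0:
L_0(0) = (-2)/[(-3/2)] = 4/3
L_1(0) = (-1/2)/[(3/2)] = -1/3
Sum: (-1/2)·(4/3) + (-5)·(-1/3) = 1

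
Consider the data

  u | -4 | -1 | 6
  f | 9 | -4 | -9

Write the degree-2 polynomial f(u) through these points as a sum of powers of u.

L_0(u) = (u + 1)(u - 6) / [30] = (1/30)u^2 - (1/6)u - 1/5
L_1(u) = (u + 4)(u - 6) / [-21] = -(1/21)u^2 + (2/21)u + 8/7
L_2(u) = (u + 4)(u + 1) / [70] = (1/70)u^2 + (1/14)u + 2/35
f(u) = 9·L_0 + (-4)·L_1 + (-9)·L_2
  9·L_0(u) = (3/10)u^2 - (3/2)u - 9/5
  (-4)·L_1(u) = (4/21)u^2 - (8/21)u - 32/7
  (-9)·L_2(u) = -(9/70)u^2 - (9/14)u - 18/35
Adding term by term: (38/105)u^2 - (53/21)u - 241/35

f(u) = (38/105)u^2 - (53/21)u - 241/35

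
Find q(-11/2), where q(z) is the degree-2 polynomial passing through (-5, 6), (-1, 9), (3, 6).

333/64

Using Newton's divided-difference form:
q[-5,-1] = (9 - 6) / (-1 - (-5)) = 3/4
q[-1,3] = (6 - 9) / (3 - (-1)) = -3/4
q[-5,-1,3] = (-3/4 - 3/4) / (3 - (-5)) = -3/16
q(-11/2) = 6 + (3/4)·(-1/2) + (-3/16)·(-1/2)·(-9/2) = 333/64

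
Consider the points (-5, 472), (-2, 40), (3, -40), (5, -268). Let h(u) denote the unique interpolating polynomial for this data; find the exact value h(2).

-4

Using Newton's divided-difference form:
h[-5,-2] = (40 - 472) / (-2 - (-5)) = -144
h[-2,3] = (-40 - 40) / (3 - (-2)) = -16
h[3,5] = (-268 - (-40)) / (5 - 3) = -114
h[-5,-2,3] = (-16 - (-144)) / (3 - (-5)) = 16
h[-2,3,5] = (-114 - (-16)) / (5 - (-2)) = -14
h[-5,-2,3,5] = (-14 - 16) / (5 - (-5)) = -3
h(2) = 472 + (-144)·(7) + 16·(7)·(4) + (-3)·(7)·(4)·(-1) = -4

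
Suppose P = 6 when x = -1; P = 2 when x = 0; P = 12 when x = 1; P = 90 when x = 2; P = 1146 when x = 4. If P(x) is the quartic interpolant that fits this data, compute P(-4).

Using Newton's divided-difference form:
P[-1,0] = (2 - 6) / (0 - (-1)) = -4
P[0,1] = (12 - 2) / (1 - 0) = 10
P[1,2] = (90 - 12) / (2 - 1) = 78
P[2,4] = (1146 - 90) / (4 - 2) = 528
P[-1,0,1] = (10 - (-4)) / (1 - (-1)) = 7
P[0,1,2] = (78 - 10) / (2 - 0) = 34
P[1,2,4] = (528 - 78) / (4 - 1) = 150
P[-1,0,1,2] = (34 - 7) / (2 - (-1)) = 9
P[0,1,2,4] = (150 - 34) / (4 - 0) = 29
P[-1,0,1,2,4] = (29 - 9) / (4 - (-1)) = 4
P(-4) = 6 + (-4)·(-3) + 7·(-3)·(-4) + 9·(-3)·(-4)·(-5) + 4·(-3)·(-4)·(-5)·(-6) = 1002

1002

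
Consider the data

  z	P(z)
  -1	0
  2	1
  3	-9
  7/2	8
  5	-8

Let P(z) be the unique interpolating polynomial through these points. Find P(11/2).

-147979/1296

Evaluate each Lagrange basis at z = 11/2:
L_0(11/2) = (7/2)·(5/2)·(2)·(1/2)/[(-3)·(-4)·(-9/2)·(-6)] = 35/1296
L_1(11/2) = (13/2)·(5/2)·(2)·(1/2)/[(3)·(-1)·(-3/2)·(-3)] = -65/54
L_2(11/2) = (13/2)·(7/2)·(2)·(1/2)/[(4)·(1)·(-1/2)·(-2)] = 91/16
L_3(11/2) = (13/2)·(7/2)·(5/2)·(1/2)/[(9/2)·(3/2)·(1/2)·(-3/2)] = -455/81
L_4(11/2) = (13/2)·(7/2)·(5/2)·(2)/[(6)·(3)·(2)·(3/2)] = 455/216
Sum: 0 + 1·(-65/54) + (-9)·(91/16) + 8·(-455/81) + (-8)·(455/216) = -147979/1296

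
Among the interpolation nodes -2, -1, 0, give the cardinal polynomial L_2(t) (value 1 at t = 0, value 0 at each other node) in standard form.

L_2(t) = (t + 2)(t + 1) / [(2)·(1)]
       = (t^2 + 3t + 2) / (2)

L_2(t) = (1/2)t^2 + (3/2)t + 1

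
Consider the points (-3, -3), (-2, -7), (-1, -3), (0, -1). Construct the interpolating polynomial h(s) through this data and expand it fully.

h(s) = -(5/3)s^3 - 6s^2 - (7/3)s - 1

Newton's divided differences:
h[-3,-2] = (-7 - (-3)) / (-2 - (-3)) = -4
h[-2,-1] = (-3 - (-7)) / (-1 - (-2)) = 4
h[-1,0] = (-1 - (-3)) / (0 - (-1)) = 2
h[-3,-2,-1] = (4 - (-4)) / (-1 - (-3)) = 4
h[-2,-1,0] = (2 - 4) / (0 - (-2)) = -1
h[-3,-2,-1,0] = (-1 - 4) / (0 - (-3)) = -5/3
h(s) = -3 + (-4)·(s + 3) + 4·(s + 3)(s + 2) + (-5/3)·(s + 3)(s + 2)(s + 1)
Expanding: h(s) = -(5/3)s^3 - 6s^2 - (7/3)s - 1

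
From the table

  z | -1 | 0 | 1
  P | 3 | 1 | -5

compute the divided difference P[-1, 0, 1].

-2

P[-1,0] = (1 - 3) / (0 - (-1)) = -2
P[0,1] = (-5 - 1) / (1 - 0) = -6
P[-1,0,1] = (-6 - (-2)) / (1 - (-1)) = -2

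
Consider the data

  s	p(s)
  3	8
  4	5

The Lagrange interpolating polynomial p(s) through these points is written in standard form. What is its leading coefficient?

The leading coefficient equals the top divided difference p[3,4].
p[3,4] = (5 - 8) / (4 - 3) = -3

-3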